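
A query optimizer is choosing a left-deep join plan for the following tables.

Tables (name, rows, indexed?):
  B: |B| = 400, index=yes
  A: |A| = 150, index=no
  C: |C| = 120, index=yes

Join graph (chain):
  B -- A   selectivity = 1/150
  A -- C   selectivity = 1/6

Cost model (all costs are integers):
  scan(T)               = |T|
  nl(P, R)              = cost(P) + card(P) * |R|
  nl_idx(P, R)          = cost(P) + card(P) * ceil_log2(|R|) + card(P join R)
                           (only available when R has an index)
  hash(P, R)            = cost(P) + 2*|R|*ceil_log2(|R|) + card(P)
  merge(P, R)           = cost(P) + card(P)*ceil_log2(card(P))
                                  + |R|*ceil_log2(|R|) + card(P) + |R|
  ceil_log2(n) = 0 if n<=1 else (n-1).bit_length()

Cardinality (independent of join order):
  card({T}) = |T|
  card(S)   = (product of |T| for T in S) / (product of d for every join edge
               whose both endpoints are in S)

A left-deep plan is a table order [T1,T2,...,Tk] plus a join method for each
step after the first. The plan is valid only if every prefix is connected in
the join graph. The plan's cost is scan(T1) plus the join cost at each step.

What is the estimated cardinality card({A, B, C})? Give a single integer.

Tables in S: A(150), B(400), C(120)
Edges inside S: B-A(d=150), A-C(d=6)
numerator = 150 * 400 * 120 = 7200000
denominator = 150 * 6 = 900
card(S) = 7200000 / 900 = 8000

8000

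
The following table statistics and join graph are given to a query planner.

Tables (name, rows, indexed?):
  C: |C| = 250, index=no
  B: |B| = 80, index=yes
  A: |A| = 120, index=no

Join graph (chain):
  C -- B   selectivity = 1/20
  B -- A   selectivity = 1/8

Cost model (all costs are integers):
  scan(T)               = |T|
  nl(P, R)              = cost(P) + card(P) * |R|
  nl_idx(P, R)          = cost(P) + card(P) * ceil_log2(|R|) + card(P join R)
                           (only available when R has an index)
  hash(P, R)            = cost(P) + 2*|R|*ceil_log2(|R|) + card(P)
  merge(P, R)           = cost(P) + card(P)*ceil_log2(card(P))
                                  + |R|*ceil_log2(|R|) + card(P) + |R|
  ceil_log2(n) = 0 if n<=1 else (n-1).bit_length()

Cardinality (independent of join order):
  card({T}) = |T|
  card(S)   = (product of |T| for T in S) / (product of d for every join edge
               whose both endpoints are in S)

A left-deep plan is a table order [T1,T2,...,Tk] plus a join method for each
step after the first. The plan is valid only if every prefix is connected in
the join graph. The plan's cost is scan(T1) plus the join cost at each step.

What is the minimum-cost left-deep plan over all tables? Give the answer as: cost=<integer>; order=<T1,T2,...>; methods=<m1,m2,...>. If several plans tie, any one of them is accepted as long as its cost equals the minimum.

Selinger DP (subsets sized 1..n):
  {C}: scan cost=250, card=250
  {B}: scan cost=80, card=80
  {A}: scan cost=120, card=120
  {BC}: card=1000; try (B,hash)→1620, (C,merge)→2970, (B,nl_idx)→3000, (B,merge)→3140, (C,hash)→4160, (C,nl)→20080 …(+1); best=1620 via (B,hash)
  {AB}: card=1200; try (B,hash)→1360, (A,merge)→1680, (B,merge)→1720, (A,hash)→1840, (B,nl_idx)→2160, (A,nl)→9680 …(+1); best=1360 via (B,hash)
  {ABC}: card=15000; try (A,hash)→4300, (C,hash)→6560, (A,merge)→13580, (C,merge)→18010, (A,nl)→121620, (C,nl)→301360; best=4300 via (A,hash)

cost=4300; order=C,B,A; methods=hash,hash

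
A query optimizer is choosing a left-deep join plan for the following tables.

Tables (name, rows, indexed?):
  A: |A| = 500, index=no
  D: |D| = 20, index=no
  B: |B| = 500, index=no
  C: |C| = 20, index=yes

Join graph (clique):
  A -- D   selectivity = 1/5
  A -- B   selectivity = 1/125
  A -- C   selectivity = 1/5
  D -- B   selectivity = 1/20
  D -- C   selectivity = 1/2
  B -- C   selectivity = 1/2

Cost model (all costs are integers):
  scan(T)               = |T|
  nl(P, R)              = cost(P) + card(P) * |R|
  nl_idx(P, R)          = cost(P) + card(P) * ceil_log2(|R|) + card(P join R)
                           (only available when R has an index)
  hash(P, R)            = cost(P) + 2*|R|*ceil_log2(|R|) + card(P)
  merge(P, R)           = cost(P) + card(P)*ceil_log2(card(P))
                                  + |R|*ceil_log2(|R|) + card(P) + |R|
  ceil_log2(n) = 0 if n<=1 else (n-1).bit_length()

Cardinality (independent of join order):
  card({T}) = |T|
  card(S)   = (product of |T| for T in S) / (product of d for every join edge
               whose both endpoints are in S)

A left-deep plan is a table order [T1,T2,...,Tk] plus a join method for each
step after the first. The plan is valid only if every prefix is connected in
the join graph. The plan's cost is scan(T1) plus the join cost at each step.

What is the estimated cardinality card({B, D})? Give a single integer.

Tables in S: B(500), D(20)
Edges inside S: D-B(d=20)
numerator = 500 * 20 = 10000
denominator = 20 = 20
card(S) = 10000 / 20 = 500

500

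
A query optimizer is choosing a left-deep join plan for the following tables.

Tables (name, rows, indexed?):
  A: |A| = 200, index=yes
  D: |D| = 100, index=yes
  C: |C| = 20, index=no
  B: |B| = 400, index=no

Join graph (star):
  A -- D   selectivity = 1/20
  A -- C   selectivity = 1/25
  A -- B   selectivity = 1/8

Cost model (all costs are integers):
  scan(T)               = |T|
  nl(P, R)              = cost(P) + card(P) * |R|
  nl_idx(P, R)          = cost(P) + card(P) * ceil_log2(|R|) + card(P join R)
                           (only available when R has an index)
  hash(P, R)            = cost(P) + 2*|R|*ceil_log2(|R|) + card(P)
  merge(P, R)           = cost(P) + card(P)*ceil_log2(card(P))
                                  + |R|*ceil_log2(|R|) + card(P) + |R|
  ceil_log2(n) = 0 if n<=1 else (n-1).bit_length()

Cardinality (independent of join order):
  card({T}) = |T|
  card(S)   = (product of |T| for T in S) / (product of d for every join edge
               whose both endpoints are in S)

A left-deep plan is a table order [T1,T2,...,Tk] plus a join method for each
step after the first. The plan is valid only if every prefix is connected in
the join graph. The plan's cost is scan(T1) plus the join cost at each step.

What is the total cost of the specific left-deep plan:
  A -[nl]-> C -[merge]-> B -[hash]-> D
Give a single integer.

19040

step 1: scan A: cost=200, card=200
step 2: join C via nl
    card(P join C) = 200*20/(25) = 160
    cost = 200 + 200*20 = 4200
step 3: join B via merge
    card(P join B) = 160*400/(8) = 8000
    cost = 4200 + 160*8 + 400*9 + 160 + 400 = 9640
step 4: join D via hash
    card(P join D) = 8000*100/(20) = 40000
    cost = 9640 + 2*100*7 + 8000 = 19040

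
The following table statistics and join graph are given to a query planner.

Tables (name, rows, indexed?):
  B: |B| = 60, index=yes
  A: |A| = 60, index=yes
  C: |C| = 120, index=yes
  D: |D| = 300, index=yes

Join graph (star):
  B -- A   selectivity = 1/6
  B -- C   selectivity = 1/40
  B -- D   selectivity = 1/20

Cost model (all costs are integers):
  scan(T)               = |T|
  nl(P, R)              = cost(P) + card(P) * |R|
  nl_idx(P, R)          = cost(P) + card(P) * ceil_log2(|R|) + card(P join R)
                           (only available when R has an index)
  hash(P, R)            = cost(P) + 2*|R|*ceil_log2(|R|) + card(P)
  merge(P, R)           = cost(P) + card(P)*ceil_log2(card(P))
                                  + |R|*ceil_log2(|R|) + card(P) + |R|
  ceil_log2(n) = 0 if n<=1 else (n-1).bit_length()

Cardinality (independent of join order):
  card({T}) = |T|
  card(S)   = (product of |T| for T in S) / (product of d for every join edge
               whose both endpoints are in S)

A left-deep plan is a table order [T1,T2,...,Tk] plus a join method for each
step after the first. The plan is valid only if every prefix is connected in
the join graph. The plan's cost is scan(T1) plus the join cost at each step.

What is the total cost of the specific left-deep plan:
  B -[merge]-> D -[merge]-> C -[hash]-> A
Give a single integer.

step 1: scan B: cost=60, card=60
step 2: join D via merge
    card(P join D) = 60*300/(20) = 900
    cost = 60 + 60*6 + 300*9 + 60 + 300 = 3480
step 3: join C via merge
    card(P join C) = 900*120/(40) = 2700
    cost = 3480 + 900*10 + 120*7 + 900 + 120 = 14340
step 4: join A via hash
    card(P join A) = 2700*60/(6) = 27000
    cost = 14340 + 2*60*6 + 2700 = 17760

17760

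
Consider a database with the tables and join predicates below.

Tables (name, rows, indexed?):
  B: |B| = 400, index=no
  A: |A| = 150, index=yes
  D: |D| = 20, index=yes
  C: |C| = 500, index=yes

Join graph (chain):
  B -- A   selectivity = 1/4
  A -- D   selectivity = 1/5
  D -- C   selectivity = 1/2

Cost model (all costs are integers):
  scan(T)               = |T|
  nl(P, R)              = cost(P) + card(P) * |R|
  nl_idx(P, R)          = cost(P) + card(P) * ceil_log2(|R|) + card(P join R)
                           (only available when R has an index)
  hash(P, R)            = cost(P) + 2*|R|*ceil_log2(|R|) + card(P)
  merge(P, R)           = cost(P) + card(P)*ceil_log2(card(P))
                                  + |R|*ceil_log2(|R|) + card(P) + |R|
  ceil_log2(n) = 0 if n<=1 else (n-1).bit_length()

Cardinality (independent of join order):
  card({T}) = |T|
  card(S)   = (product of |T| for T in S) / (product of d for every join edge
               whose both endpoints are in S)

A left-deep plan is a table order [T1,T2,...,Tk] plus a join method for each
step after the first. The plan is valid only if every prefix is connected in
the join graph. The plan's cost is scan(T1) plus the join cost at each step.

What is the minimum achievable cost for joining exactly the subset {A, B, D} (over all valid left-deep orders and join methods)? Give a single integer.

8300

Selinger DP over subsets of {A,B,D}:
  {B}: scan cost=400, card=400
  {A}: scan cost=150, card=150
  {D}: scan cost=20, card=20
  {AB}: card=15000; try (A,hash)→3200, (B,merge)→5500, (A,merge)→5750, (B,hash)→7500, (A,nl_idx)→18600, (B,nl)→60150 …(+1); best=3200 via (A,hash)
  {AD}: card=600; try (D,hash)→500, (A,nl_idx)→780, (A,merge)→1490, (D,nl_idx)→1500, (D,merge)→1620, (A,hash)→2440 …(+2); best=500 via (D,hash)
  {ABD}: card=60000; try (B,hash)→8300, (B,merge)→11100, (D,hash)→18400, (D,nl_idx)→138200, (D,merge)→228320, (B,nl)→240500 …(+1); best=8300 via (B,hash)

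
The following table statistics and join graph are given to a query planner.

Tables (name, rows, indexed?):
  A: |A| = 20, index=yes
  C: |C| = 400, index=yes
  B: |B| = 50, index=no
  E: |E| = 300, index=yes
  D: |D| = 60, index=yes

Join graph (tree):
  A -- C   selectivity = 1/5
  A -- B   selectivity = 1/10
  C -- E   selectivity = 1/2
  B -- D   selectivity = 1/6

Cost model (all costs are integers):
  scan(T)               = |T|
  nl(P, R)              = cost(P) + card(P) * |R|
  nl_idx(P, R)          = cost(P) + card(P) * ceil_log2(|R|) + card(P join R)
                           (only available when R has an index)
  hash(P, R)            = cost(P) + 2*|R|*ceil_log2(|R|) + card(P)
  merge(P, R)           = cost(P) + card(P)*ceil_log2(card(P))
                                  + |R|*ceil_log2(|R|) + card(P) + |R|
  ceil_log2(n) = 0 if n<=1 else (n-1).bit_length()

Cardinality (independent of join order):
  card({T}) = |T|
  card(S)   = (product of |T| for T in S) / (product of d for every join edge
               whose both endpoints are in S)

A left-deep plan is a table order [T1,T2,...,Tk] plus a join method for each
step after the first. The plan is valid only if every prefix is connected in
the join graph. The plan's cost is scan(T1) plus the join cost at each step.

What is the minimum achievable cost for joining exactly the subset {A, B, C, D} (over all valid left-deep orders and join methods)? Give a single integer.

9320

Selinger DP over subsets of {A,B,C,D}:
  {A}: scan cost=20, card=20
  {C}: scan cost=400, card=400
  {B}: scan cost=50, card=50
  {D}: scan cost=60, card=60
  {AC}: card=1600; try (A,hash)→1000, (C,nl_idx)→1800, (A,nl_idx)→4000, (C,merge)→4140, (A,merge)→4520, (C,hash)→7240 …(+2); best=1000 via (A,hash)
  {AB}: card=100; try (A,hash)→300, (A,nl_idx)→400, (B,merge)→490, (A,merge)→520, (B,hash)→640, (B,nl)→1020 …(+1); best=300 via (A,hash)
  {BD}: card=500; try (B,hash)→720, (D,hash)→820, (D,merge)→820, (B,merge)→830, (D,nl_idx)→850, (D,nl)→3050 …(+1); best=720 via (B,hash)
  {ABC}: card=8000; try (B,hash)→3200, (C,merge)→5100, (C,hash)→7600, (C,nl_idx)→9200, (B,merge)→20550, (C,nl)→40300 …(+1); best=3200 via (B,hash)
  {ABD}: card=1000; try (D,hash)→1120, (A,hash)→1420, (D,merge)→1520, (D,nl_idx)→1900, (A,nl_idx)→4220, (A,merge)→5840 …(+2); best=1120 via (D,hash)
  {ABCD}: card=80000; try (C,hash)→9320, (D,hash)→11920, (C,merge)→16120, (C,nl_idx)→90120, (D,merge)→115620, (D,nl_idx)→131200 …(+2); best=9320 via (C,hash)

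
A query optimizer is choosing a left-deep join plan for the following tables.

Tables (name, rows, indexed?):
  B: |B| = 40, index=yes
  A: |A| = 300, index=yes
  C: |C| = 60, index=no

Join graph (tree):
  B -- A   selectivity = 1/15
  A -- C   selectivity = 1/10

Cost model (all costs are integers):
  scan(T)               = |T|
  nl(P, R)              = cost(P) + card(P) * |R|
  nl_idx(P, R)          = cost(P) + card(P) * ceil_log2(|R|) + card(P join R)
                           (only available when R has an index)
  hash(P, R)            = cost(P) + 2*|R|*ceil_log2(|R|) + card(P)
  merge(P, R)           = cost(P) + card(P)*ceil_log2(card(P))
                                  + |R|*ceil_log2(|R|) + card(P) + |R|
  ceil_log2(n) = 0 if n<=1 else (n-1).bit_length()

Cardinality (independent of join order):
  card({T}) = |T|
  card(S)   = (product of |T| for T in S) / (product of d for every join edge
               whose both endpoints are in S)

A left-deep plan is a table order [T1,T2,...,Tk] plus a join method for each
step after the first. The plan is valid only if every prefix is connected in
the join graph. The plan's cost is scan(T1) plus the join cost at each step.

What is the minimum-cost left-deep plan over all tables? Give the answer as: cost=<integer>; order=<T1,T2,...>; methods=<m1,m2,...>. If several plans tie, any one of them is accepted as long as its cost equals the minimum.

cost=2600; order=A,B,C; methods=hash,hash

Selinger DP (subsets sized 1..n):
  {B}: scan cost=40, card=40
  {A}: scan cost=300, card=300
  {C}: scan cost=60, card=60
  {AB}: card=800; try (B,hash)→1080, (A,nl_idx)→1200, (B,nl_idx)→2900, (A,merge)→3320, (B,merge)→3580, (A,hash)→5480 …(+2); best=1080 via (B,hash)
  {AC}: card=1800; try (C,hash)→1320, (A,nl_idx)→2400, (A,merge)→3480, (C,merge)→3720, (A,hash)→5520, (A,nl)→18060 …(+1); best=1320 via (C,hash)
  {ABC}: card=4800; try (C,hash)→2600, (B,hash)→3600, (C,merge)→10300, (B,nl_idx)→16920, (B,merge)→23200, (C,nl)→49080 …(+1); best=2600 via (C,hash)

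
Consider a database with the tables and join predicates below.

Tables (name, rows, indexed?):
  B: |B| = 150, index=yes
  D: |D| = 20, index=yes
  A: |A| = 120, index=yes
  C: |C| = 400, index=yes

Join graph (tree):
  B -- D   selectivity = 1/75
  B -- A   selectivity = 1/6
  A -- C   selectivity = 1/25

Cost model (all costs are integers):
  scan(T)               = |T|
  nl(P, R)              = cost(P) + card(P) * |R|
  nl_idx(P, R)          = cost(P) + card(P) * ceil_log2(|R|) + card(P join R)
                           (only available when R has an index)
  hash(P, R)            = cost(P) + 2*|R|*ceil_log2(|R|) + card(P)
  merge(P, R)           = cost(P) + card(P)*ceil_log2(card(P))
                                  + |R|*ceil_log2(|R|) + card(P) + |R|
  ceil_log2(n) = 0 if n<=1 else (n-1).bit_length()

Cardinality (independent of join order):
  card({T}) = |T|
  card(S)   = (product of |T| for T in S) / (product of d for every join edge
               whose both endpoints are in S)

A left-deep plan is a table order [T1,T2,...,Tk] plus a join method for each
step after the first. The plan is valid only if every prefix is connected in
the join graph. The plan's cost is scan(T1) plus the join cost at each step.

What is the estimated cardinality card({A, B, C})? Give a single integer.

48000

Tables in S: A(120), B(150), C(400)
Edges inside S: B-A(d=6), A-C(d=25)
numerator = 120 * 150 * 400 = 7200000
denominator = 6 * 25 = 150
card(S) = 7200000 / 150 = 48000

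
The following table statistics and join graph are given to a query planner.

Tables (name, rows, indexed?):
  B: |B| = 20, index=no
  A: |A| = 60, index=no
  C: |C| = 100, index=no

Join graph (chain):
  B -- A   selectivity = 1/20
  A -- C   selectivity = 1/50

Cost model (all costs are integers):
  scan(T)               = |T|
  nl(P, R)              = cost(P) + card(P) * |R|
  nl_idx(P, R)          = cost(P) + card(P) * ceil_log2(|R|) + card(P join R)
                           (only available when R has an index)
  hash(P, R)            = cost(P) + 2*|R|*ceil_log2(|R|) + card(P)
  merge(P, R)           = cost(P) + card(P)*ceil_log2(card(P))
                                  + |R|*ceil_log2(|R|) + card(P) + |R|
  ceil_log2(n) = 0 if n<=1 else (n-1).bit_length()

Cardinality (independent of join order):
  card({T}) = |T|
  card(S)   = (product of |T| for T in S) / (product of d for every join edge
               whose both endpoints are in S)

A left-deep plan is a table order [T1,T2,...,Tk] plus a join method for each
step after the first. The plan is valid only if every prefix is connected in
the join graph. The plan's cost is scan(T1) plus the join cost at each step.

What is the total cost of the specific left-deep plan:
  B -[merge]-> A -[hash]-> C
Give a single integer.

step 1: scan B: cost=20, card=20
step 2: join A via merge
    card(P join A) = 20*60/(20) = 60
    cost = 20 + 20*5 + 60*6 + 20 + 60 = 560
step 3: join C via hash
    card(P join C) = 60*100/(50) = 120
    cost = 560 + 2*100*7 + 60 = 2020

2020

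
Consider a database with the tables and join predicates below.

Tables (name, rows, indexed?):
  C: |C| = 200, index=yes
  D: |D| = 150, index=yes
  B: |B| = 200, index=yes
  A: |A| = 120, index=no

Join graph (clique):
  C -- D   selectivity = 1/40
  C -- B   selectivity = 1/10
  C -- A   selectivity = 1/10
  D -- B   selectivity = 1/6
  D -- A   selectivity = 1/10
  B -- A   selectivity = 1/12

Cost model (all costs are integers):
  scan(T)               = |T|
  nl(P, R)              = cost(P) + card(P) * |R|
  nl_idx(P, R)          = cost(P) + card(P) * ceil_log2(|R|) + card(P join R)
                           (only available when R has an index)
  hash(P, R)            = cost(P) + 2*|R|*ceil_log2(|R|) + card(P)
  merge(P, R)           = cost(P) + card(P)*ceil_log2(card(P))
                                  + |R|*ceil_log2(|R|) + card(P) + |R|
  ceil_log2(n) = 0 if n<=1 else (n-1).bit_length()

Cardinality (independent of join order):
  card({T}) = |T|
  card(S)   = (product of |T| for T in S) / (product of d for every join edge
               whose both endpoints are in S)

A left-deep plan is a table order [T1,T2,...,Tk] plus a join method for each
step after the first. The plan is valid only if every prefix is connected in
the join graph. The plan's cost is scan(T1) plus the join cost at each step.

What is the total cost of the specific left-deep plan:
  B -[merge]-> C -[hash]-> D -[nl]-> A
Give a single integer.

step 1: scan B: cost=200, card=200
step 2: join C via merge
    card(P join C) = 200*200/(10) = 4000
    cost = 200 + 200*8 + 200*8 + 200 + 200 = 3800
step 3: join D via hash
    card(P join D) = 4000*150/(40*6) = 2500
    cost = 3800 + 2*150*8 + 4000 = 10200
step 4: join A via nl
    card(P join A) = 2500*120/(10*10*12) = 250
    cost = 10200 + 2500*120 = 310200

310200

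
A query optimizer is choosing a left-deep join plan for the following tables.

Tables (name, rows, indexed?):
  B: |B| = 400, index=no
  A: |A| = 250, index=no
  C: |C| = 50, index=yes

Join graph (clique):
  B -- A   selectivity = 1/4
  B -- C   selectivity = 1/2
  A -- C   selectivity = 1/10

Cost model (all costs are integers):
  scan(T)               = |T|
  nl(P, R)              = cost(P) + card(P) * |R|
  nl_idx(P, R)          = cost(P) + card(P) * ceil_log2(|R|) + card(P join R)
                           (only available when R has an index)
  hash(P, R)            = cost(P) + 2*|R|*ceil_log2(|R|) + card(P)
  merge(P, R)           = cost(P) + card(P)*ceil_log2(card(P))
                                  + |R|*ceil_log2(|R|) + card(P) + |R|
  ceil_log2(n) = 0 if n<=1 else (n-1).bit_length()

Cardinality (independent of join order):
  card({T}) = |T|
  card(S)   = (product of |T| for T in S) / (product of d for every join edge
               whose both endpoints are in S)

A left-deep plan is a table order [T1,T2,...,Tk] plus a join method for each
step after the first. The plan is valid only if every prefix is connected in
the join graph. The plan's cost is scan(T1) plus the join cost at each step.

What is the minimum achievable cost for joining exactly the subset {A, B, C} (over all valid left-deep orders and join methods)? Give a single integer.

9550

Selinger DP over subsets of {A,B,C}:
  {B}: scan cost=400, card=400
  {A}: scan cost=250, card=250
  {C}: scan cost=50, card=50
  {AB}: card=25000; try (A,hash)→4800, (B,merge)→6500, (A,merge)→6650, (B,hash)→7700, (B,nl)→100250, (A,nl)→100400; best=4800 via (A,hash)
  {BC}: card=10000; try (C,hash)→1400, (B,merge)→4400, (C,merge)→4750, (B,hash)→7300, (C,nl_idx)→12800, (B,nl)→20050 …(+1); best=1400 via (C,hash)
  {AC}: card=1250; try (C,hash)→1100, (A,merge)→2650, (C,merge)→2850, (C,nl_idx)→3000, (A,hash)→4100, (A,nl)→12550 …(+1); best=1100 via (C,hash)
  {ABC}: card=62500; try (B,hash)→9550, (A,hash)→15400, (B,merge)→20100, (C,hash)→30400, (A,merge)→153650, (C,nl_idx)→217300 …(+4); best=9550 via (B,hash)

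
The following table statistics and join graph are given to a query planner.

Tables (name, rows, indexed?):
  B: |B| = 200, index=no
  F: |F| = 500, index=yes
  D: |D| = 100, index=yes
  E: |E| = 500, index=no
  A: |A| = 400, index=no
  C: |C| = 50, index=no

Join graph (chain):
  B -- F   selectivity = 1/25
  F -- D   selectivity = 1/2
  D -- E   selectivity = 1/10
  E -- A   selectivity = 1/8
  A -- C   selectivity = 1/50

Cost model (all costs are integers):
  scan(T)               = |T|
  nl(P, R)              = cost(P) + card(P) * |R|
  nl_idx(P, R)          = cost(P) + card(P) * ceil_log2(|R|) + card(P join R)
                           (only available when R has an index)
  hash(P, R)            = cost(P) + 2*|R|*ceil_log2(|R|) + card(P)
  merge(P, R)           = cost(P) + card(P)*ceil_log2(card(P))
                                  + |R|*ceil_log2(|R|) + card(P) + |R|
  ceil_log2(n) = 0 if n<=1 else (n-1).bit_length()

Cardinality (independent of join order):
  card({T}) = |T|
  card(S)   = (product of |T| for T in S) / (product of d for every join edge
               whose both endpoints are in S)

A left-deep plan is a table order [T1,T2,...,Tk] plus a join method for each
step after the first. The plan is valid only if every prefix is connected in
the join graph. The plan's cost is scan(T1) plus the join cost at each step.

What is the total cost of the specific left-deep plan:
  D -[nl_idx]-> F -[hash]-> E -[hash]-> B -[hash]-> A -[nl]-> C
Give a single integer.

25011320400

step 1: scan D: cost=100, card=100
step 2: join F via nl_idx
    card(P join F) = 100*500/(2) = 25000
    cost = 100 + 100*9 + 25000 = 26000
step 3: join E via hash
    card(P join E) = 25000*500/(10) = 1250000
    cost = 26000 + 2*500*9 + 25000 = 60000
step 4: join B via hash
    card(P join B) = 1250000*200/(25) = 10000000
    cost = 60000 + 2*200*8 + 1250000 = 1313200
step 5: join A via hash
    card(P join A) = 10000000*400/(8) = 500000000
    cost = 1313200 + 2*400*9 + 10000000 = 11320400
step 6: join C via nl
    card(P join C) = 500000000*50/(50) = 500000000
    cost = 11320400 + 500000000*50 = 25011320400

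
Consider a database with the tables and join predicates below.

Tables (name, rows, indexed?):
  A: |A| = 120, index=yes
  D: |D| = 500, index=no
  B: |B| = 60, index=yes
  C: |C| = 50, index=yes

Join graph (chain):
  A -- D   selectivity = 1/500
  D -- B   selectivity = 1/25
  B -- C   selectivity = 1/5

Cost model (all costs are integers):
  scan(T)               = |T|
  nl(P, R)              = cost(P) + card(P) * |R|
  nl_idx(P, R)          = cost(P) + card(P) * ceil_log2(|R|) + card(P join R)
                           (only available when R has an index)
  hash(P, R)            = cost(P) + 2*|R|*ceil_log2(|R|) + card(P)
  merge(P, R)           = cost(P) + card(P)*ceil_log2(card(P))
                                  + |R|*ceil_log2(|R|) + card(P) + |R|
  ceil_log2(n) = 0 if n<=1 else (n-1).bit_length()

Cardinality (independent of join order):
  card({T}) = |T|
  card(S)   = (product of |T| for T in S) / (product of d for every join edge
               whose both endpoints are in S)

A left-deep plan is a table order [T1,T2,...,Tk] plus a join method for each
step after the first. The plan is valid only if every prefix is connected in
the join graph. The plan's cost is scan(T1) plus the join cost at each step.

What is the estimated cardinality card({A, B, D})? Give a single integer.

Tables in S: A(120), B(60), D(500)
Edges inside S: A-D(d=500), D-B(d=25)
numerator = 120 * 60 * 500 = 3600000
denominator = 500 * 25 = 12500
card(S) = 3600000 / 12500 = 288

288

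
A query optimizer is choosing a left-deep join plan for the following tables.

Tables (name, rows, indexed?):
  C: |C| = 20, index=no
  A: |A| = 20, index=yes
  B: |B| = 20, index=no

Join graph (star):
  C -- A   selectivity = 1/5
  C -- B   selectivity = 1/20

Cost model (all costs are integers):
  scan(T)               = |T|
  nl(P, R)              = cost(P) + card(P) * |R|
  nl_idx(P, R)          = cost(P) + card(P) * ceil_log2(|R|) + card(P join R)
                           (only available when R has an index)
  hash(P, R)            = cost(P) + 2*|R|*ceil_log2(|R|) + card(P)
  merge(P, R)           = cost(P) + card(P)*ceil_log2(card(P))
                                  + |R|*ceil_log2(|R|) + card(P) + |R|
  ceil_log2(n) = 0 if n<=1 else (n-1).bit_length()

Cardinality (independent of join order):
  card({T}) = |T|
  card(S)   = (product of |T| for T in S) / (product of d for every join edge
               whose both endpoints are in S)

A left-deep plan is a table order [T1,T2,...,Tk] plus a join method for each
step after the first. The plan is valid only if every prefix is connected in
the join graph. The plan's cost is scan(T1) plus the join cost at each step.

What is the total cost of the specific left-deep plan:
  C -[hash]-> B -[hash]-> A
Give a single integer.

460

step 1: scan C: cost=20, card=20
step 2: join B via hash
    card(P join B) = 20*20/(20) = 20
    cost = 20 + 2*20*5 + 20 = 240
step 3: join A via hash
    card(P join A) = 20*20/(5) = 80
    cost = 240 + 2*20*5 + 20 = 460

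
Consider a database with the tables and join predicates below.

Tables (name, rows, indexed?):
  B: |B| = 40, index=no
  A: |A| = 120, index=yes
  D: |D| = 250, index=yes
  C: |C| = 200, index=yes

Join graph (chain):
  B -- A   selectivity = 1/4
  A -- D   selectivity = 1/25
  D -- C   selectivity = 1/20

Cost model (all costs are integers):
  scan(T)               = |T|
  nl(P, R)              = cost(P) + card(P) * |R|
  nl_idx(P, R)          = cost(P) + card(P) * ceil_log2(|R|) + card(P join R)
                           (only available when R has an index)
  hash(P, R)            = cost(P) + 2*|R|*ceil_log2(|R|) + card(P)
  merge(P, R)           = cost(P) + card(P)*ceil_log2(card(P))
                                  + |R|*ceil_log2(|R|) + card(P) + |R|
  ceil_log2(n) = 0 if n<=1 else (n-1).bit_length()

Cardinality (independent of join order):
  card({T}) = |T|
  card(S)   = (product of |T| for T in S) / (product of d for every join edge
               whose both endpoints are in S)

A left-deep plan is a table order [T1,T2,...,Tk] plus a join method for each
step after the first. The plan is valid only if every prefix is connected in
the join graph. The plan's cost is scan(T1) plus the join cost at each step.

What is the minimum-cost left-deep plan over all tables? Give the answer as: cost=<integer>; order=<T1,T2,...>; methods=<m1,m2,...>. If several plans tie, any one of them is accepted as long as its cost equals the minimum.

Selinger DP (subsets sized 1..n):
  {B}: scan cost=40, card=40
  {A}: scan cost=120, card=120
  {D}: scan cost=250, card=250
  {C}: scan cost=200, card=200
  {AB}: card=1200; try (B,hash)→720, (A,merge)→1280, (B,merge)→1360, (A,nl_idx)→1520, (A,hash)→1760, (A,nl)→4840 …(+1); best=720 via (B,hash)
  {AD}: card=1200; try (A,hash)→2180, (D,nl_idx)→2280, (A,nl_idx)→3200, (D,merge)→3330, (A,merge)→3460, (D,hash)→4240 …(+2); best=2180 via (A,hash)
  {CD}: card=2500; try (C,hash)→3700, (D,merge)→4250, (D,nl_idx)→4300, (C,merge)→4300, (D,hash)→4400, (C,nl_idx)→4750 …(+2); best=3700 via (C,hash)
  {ABD}: card=12000; try (B,hash)→3860, (D,hash)→5920, (B,merge)→16860, (D,merge)→17370, (D,nl_idx)→22320, (B,nl)→50180 …(+1); best=3860 via (B,hash)
  {ACD}: card=12000; try (C,hash)→6580, (A,hash)→7880, (C,merge)→18380, (C,nl_idx)→23780, (A,nl_idx)→33200, (A,merge)→37160 …(+2); best=6580 via (C,hash)
  {ABCD}: card=120000; try (C,hash)→19060, (B,hash)→19060, (C,merge)→185660, (B,merge)→186860, (C,nl_idx)→219860, (B,nl)→486580 …(+1); best=19060 via (C,hash)

cost=19060; order=D,A,B,C; methods=hash,hash,hash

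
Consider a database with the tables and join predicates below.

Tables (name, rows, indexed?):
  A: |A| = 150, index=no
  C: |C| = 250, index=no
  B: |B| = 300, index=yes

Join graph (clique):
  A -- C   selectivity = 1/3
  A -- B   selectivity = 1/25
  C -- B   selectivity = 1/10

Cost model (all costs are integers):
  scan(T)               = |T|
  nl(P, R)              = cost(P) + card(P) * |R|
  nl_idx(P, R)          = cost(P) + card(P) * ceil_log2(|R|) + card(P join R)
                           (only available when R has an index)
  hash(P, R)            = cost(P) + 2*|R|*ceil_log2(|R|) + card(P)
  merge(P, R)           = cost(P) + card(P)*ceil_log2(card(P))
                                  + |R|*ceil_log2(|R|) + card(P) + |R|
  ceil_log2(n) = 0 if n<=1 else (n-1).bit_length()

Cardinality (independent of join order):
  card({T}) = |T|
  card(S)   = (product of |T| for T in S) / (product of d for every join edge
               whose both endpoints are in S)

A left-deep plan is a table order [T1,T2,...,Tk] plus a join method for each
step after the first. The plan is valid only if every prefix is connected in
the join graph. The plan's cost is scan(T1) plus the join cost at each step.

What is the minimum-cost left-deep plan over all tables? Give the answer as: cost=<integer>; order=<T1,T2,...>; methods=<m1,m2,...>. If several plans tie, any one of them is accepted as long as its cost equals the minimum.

cost=8800; order=B,A,C; methods=hash,hash

Selinger DP (subsets sized 1..n):
  {A}: scan cost=150, card=150
  {C}: scan cost=250, card=250
  {B}: scan cost=300, card=300
  {AC}: card=12500; try (A,hash)→2900, (C,merge)→3750, (A,merge)→3850, (C,hash)→4300, (C,nl)→37650, (A,nl)→37750; best=2900 via (A,hash)
  {AB}: card=1800; try (A,hash)→3000, (B,nl_idx)→3300, (B,merge)→4500, (A,merge)→4650, (B,hash)→5700, (B,nl)→45150 …(+1); best=3000 via (A,hash)
  {BC}: card=7500; try (C,hash)→4600, (B,merge)→5500, (C,merge)→5550, (B,hash)→5900, (B,nl_idx)→10000, (B,nl)→75250 …(+1); best=4600 via (C,hash)
  {ABC}: card=15000; try (C,hash)→8800, (A,hash)→14500, (B,hash)→20800, (C,merge)→26850, (A,merge)→110950, (B,nl_idx)→130400 …(+4); best=8800 via (C,hash)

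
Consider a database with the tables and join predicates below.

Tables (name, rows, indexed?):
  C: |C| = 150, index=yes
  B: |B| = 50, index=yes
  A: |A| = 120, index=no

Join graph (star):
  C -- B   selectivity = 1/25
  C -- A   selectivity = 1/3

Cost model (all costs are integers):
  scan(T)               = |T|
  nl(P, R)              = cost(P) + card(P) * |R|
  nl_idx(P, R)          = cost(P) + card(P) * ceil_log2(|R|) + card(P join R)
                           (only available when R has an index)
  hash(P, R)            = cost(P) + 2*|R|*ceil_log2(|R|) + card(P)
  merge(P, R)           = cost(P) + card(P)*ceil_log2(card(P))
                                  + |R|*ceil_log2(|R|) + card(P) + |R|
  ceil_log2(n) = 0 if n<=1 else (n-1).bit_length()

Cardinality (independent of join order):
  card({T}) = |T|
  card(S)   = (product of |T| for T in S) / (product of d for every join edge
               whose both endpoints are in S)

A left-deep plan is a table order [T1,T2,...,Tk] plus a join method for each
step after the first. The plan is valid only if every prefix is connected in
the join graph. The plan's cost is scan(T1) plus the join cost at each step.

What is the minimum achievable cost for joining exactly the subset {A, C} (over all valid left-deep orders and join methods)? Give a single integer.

Selinger DP over subsets of {A,C}:
  {C}: scan cost=150, card=150
  {A}: scan cost=120, card=120
  {AC}: card=6000; try (A,hash)→1980, (C,merge)→2430, (A,merge)→2460, (C,hash)→2640, (C,nl_idx)→7080, (C,nl)→18120 …(+1); best=1980 via (A,hash)

1980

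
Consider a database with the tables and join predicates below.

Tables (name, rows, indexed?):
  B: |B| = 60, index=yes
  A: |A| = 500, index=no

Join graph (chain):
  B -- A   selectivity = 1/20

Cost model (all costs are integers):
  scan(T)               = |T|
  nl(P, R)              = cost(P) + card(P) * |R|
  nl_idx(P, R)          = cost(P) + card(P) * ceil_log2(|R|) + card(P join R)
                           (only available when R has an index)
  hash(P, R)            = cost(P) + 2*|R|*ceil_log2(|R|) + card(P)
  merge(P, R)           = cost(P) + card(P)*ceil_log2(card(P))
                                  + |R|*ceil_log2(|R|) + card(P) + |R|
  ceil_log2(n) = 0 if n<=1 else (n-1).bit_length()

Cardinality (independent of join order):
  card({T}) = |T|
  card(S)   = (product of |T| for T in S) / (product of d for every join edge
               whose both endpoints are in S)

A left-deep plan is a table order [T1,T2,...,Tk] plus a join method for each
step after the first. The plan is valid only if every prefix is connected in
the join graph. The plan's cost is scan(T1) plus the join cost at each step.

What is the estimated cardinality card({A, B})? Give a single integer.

Tables in S: A(500), B(60)
Edges inside S: B-A(d=20)
numerator = 500 * 60 = 30000
denominator = 20 = 20
card(S) = 30000 / 20 = 1500

1500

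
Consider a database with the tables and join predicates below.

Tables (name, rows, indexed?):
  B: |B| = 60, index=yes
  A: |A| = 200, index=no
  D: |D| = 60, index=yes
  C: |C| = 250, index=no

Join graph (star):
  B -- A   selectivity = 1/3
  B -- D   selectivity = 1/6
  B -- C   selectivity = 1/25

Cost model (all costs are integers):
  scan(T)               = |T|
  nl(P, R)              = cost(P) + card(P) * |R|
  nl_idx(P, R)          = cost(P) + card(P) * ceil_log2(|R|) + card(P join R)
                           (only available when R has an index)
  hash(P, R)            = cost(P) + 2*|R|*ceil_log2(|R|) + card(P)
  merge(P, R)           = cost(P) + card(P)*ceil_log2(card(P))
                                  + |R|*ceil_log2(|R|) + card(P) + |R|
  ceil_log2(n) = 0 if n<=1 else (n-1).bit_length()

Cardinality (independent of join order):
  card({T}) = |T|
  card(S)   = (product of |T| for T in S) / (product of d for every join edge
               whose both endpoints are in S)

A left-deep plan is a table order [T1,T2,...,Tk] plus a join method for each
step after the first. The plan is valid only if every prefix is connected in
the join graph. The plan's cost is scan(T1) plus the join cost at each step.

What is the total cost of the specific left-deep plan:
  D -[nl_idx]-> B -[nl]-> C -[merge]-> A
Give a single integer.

236820

step 1: scan D: cost=60, card=60
step 2: join B via nl_idx
    card(P join B) = 60*60/(6) = 600
    cost = 60 + 60*6 + 600 = 1020
step 3: join C via nl
    card(P join C) = 600*250/(25) = 6000
    cost = 1020 + 600*250 = 151020
step 4: join A via merge
    card(P join A) = 6000*200/(3) = 400000
    cost = 151020 + 6000*13 + 200*8 + 6000 + 200 = 236820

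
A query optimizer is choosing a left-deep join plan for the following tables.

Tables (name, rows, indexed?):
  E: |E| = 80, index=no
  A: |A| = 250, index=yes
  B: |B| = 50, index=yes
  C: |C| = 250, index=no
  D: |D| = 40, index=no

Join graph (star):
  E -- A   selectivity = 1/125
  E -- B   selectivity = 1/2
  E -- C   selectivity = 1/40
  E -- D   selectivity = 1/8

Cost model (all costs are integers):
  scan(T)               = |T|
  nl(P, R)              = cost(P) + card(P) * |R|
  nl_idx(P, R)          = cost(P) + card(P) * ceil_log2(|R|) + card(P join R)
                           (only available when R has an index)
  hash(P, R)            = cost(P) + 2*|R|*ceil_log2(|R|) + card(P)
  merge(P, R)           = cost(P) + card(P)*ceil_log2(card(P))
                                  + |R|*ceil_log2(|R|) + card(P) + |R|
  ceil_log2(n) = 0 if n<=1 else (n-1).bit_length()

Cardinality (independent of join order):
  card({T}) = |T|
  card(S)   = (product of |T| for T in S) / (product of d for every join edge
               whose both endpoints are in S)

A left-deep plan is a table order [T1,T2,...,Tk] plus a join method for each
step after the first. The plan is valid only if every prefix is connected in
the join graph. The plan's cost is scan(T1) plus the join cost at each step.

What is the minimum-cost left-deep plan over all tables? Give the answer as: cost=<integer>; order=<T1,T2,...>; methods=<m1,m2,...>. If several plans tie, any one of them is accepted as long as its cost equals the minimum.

Selinger DP (subsets sized 1..n):
  {E}: scan cost=80, card=80
  {A}: scan cost=250, card=250
  {B}: scan cost=50, card=50
  {C}: scan cost=250, card=250
  {D}: scan cost=40, card=40
  {AE}: card=160; try (A,nl_idx)→880, (E,hash)→1620, (A,merge)→2970, (E,merge)→3140, (A,hash)→4160, (A,nl)→20080 …(+1); best=880 via (A,nl_idx)
  {BE}: card=2000; try (B,hash)→760, (E,merge)→1040, (B,merge)→1070, (E,hash)→1220, (B,nl_idx)→2560, (E,nl)→4050 …(+1); best=760 via (B,hash)
  {CE}: card=500; try (E,hash)→1620, (C,merge)→2970, (E,merge)→3140, (C,hash)→4160, (C,nl)→20080, (E,nl)→20250; best=1620 via (E,hash)
  {DE}: card=400; try (D,hash)→640, (E,merge)→960, (D,merge)→1000, (E,hash)→1200, (E,nl)→3240, (D,nl)→3280; best=640 via (D,hash)
  {ABE}: card=4000; try (B,hash)→1640, (B,merge)→2670, (B,nl_idx)→5840, (A,hash)→6760, (B,nl)→8880, (A,nl_idx)→20760 …(+2); best=1640 via (B,hash)
  {ACE}: card=1000; try (C,merge)→4570, (C,hash)→5040, (A,hash)→6120, (A,nl_idx)→6620, (A,merge)→8870, (C,nl)→40880 …(+1); best=4570 via (C,merge)
  {ADE}: card=800; try (D,hash)→1520, (D,merge)→2600, (A,nl_idx)→4640, (A,hash)→5040, (A,merge)→6890, (D,nl)→7280 …(+1); best=1520 via (D,hash)
  {BCE}: card=12500; try (B,hash)→2720, (C,hash)→6760, (B,merge)→6970, (B,nl_idx)→17120, (B,nl)→26620, (C,merge)→27010 …(+1); best=2720 via (B,hash)
  {BDE}: card=10000; try (B,hash)→1640, (D,hash)→3240, (B,merge)→4990, (B,nl_idx)→13040, (B,nl)→20640, (D,merge)→25040 …(+1); best=1640 via (B,hash)
  {CDE}: card=2500; try (D,hash)→2600, (C,hash)→5040, (C,merge)→6890, (D,merge)→6900, (D,nl)→21620, (C,nl)→100640; best=2600 via (D,hash)
  {ABCE}: card=25000; try (B,hash)→6170, (C,hash)→9640, (B,merge)→15920, (A,hash)→19220, (B,nl_idx)→35570, (B,nl)→54570 …(+5); best=6170 via (B,hash)
  {ABDE}: card=20000; try (B,hash)→2920, (D,hash)→6120, (B,merge)→10670, (A,hash)→15640, (B,nl_idx)→26320, (B,nl)→41520 …(+5); best=2920 via (B,hash)
  {ACDE}: card=5000; try (D,hash)→6050, (C,hash)→6320, (A,hash)→9100, (C,merge)→12570, (D,merge)→15850, (A,nl_idx)→27600 …(+4); best=6050 via (D,hash)
  {BCDE}: card=62500; try (B,hash)→5700, (C,hash)→15640, (D,hash)→15700, (B,merge)→35450, (B,nl_idx)→80100, (B,nl)→127600 …(+4); best=5700 via (B,hash)
  {ABCDE}: card=125000; try (B,hash)→11650, (C,hash)→26920, (D,hash)→31650, (A,hash)→72200, (B,merge)→76400, (B,nl_idx)→161050 …(+8); best=11650 via (B,hash)

cost=11650; order=E,A,C,D,B; methods=nl_idx,merge,hash,hash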